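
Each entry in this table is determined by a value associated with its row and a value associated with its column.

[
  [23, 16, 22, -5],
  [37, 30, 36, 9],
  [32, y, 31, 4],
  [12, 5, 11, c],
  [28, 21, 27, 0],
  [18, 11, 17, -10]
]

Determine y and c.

y = 25, c = -16

The difference between any two rows is the same in every column — this is an addition table with the headers hidden.
Row 3 minus row 1 is 31 − 22 = 9, so its entry in column 2 is 16 + 9 = 25.
Row 4 minus row 1 is 11 − 22 = -11, so its entry in column 4 is -5 + (-11) = -16.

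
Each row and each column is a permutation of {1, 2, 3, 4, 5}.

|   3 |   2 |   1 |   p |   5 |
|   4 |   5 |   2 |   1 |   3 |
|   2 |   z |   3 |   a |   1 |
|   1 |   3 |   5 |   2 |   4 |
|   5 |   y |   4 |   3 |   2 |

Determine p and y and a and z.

For row 1, column 4: row 1 already has {1, 2, 3, 5}; that leaves 4.
At (row 3, col 4): column 4 already has {1, 2, 3, 4}, so the value is 5.
Cell (5,2): row 5 already has {2, 3, 4, 5} → 1.
For row 3, column 2: row 3 already has {1, 2, 3, 5}; that leaves 4.

p = 4, y = 1, a = 5, z = 4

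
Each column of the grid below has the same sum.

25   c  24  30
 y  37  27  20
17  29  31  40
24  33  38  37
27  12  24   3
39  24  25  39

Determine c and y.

Column 3 sums to 169 and so does column 4; that's the common total.
In column 2 the known cells total 135, leaving 169 − 135 = 34.
In column 1 the known cells total 132, leaving 169 − 132 = 37.

c = 34, y = 37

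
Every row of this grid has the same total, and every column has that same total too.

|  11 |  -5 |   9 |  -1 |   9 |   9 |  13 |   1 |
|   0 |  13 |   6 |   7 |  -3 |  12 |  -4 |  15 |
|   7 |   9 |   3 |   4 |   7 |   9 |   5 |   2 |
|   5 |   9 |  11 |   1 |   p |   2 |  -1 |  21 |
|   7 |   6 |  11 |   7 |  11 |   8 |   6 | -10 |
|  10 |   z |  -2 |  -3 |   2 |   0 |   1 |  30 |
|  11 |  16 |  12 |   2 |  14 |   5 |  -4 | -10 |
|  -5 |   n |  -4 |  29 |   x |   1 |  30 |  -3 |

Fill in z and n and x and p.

Rows 1 and 2 both sum to 46, so that's the common total.
The known cells in row 6 total 38, leaving 46 − 38 = 8 for the blank.
The known cells in column 2 total 56, leaving 46 − 56 = -10 for the blank.
The known cells in row 8 total 38, leaving 46 − 38 = 8 for the blank.
The known cells in row 4 total 48, leaving 46 − 48 = -2 for the blank.

z = 8, n = -10, x = 8, p = -2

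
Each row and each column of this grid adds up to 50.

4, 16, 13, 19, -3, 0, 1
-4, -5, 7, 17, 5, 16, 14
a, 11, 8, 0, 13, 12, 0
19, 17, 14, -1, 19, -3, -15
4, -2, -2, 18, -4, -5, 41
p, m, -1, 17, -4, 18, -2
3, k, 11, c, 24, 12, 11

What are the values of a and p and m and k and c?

a = 6, p = 18, m = 4, k = 9, c = -20

Row 3 has 11 + 8 + 0 + 13 + 12 + 0 = 44; the blank must be 50 − 44 = 6.
Column 1 has 4 − 4 + 6 + 19 + 4 + 3 = 32; the blank must be 50 − 32 = 18.
Row 6 has 18 − 1 + 17 − 4 + 18 − 2 = 46; the blank must be 50 − 46 = 4.
Column 2 has 16 − 5 + 11 + 17 − 2 + 4 = 41; the blank must be 50 − 41 = 9.
Row 7 has 3 + 9 + 11 + 24 + 12 + 11 = 70; the blank must be 50 − 70 = -20.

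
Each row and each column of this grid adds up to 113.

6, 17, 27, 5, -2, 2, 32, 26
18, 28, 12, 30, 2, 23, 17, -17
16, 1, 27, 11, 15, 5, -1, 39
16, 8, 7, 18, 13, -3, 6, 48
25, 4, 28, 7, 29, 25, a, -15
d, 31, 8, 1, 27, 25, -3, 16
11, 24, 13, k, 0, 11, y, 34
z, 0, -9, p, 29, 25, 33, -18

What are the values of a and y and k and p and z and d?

a = 10, y = 19, k = 1, p = 40, z = 13, d = 8

Row 5: 25 + 4 + 28 + 7 + 29 + 25 − 15 = 103, so its missing entry is 113 − 103 = 10.
Row 6: 31 + 8 + 1 + 27 + 25 − 3 + 16 = 105, so its missing entry is 113 − 105 = 8.
Column 1: 6 + 18 + 16 + 16 + 25 + 8 + 11 = 100, so its missing entry is 113 − 100 = 13.
Row 8: 13 + 0 − 9 + 29 + 25 + 33 − 18 = 73, so its missing entry is 113 − 73 = 40.
Column 7: 32 + 17 − 1 + 6 + 10 − 3 + 33 = 94, so its missing entry is 113 − 94 = 19.
Row 7: 11 + 24 + 13 + 0 + 11 + 19 + 34 = 112, so its missing entry is 113 − 112 = 1.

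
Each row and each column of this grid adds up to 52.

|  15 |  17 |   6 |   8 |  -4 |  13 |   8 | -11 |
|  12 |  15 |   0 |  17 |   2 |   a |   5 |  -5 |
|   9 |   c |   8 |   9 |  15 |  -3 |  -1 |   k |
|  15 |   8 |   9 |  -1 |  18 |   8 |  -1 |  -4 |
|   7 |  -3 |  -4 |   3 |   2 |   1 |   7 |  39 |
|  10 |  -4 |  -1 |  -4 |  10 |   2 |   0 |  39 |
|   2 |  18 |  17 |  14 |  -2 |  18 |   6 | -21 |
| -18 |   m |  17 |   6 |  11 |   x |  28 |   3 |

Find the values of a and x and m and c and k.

The known cells in column 8 total 40, leaving 52 − 40 = 12 for the blank.
The known cells in row 3 total 49, leaving 52 − 49 = 3 for the blank.
The known cells in column 2 total 54, leaving 52 − 54 = -2 for the blank.
The known cells in row 2 total 46, leaving 52 − 46 = 6 for the blank.
The known cells in row 8 total 45, leaving 52 − 45 = 7 for the blank.

a = 6, x = 7, m = -2, c = 3, k = 12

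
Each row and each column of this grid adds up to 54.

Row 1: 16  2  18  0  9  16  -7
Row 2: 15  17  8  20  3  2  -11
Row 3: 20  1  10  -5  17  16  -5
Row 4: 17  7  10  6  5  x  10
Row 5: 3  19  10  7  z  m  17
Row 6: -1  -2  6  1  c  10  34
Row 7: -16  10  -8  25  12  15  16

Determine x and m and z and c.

x = -1, m = -4, z = 2, c = 6

Row 6 has -1 − 2 + 6 + 1 + 10 + 34 = 48; the blank must be 54 − 48 = 6.
Column 5 has 9 + 3 + 17 + 5 + 6 + 12 = 52; the blank must be 54 − 52 = 2.
Row 5 has 3 + 19 + 10 + 7 + 2 + 17 = 58; the blank must be 54 − 58 = -4.
Row 4 has 17 + 7 + 10 + 6 + 5 + 10 = 55; the blank must be 54 − 55 = -1.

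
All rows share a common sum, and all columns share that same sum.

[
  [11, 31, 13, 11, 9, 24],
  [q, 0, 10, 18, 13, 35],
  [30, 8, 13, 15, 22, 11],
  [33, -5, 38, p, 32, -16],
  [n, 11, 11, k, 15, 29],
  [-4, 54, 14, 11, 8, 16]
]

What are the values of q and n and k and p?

q = 23, n = 6, k = 27, p = 17

Rows 1 and 3 both sum to 99, so that's the common total.
Row 2: 0 + 10 + 18 + 13 + 35 = 76, so its missing entry is 99 − 76 = 23.
Column 1: 11 + 23 + 30 + 33 − 4 = 93, so its missing entry is 99 − 93 = 6.
Row 4: 33 − 5 + 38 + 32 − 16 = 82, so its missing entry is 99 − 82 = 17.
Row 5: 6 + 11 + 11 + 15 + 29 = 72, so its missing entry is 99 − 72 = 27.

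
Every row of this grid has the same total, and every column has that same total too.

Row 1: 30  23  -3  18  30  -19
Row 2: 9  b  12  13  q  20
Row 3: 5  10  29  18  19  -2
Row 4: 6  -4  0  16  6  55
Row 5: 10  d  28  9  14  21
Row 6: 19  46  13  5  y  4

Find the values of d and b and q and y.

d = -3, b = 7, q = 18, y = -8

Rows 1 and 3 both sum to 79, so that's the common total.
The known cells in row 6 total 87, leaving 79 − 87 = -8 for the blank.
The known cells in row 5 total 82, leaving 79 − 82 = -3 for the blank.
The known cells in column 2 total 72, leaving 79 − 72 = 7 for the blank.
The known cells in row 2 total 61, leaving 79 − 61 = 18 for the blank.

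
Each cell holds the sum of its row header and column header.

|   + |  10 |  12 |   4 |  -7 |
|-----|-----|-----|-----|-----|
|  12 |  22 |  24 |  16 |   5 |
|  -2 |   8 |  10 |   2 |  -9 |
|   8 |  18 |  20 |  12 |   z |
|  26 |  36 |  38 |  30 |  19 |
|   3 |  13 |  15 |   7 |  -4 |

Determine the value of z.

1

8 + (-7) = 1.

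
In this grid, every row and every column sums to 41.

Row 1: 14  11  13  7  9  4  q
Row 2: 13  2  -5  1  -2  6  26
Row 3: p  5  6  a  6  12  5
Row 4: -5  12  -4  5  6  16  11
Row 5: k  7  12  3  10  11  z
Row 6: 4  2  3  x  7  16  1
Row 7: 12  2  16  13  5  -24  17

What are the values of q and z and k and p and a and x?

Row 1: 14 + 11 + 13 + 7 + 9 + 4 = 58, so its missing entry is 41 − 58 = -17.
Column 7: -17 + 26 + 5 + 11 + 1 + 17 = 43, so its missing entry is 41 − 43 = -2.
Row 5: 7 + 12 + 3 + 10 + 11 − 2 = 41, so its missing entry is 41 − 41 = 0.
Column 1: 14 + 13 − 5 + 0 + 4 + 12 = 38, so its missing entry is 41 − 38 = 3.
Row 3: 3 + 5 + 6 + 6 + 12 + 5 = 37, so its missing entry is 41 − 37 = 4.
Row 6: 4 + 2 + 3 + 7 + 16 + 1 = 33, so its missing entry is 41 − 33 = 8.

q = -17, z = -2, k = 0, p = 3, a = 4, x = 8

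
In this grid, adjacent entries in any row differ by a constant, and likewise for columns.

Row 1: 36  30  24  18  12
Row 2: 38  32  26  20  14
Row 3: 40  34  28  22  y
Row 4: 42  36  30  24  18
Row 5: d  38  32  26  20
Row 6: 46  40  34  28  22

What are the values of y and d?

y = 16, d = 44

Along each row the entries change by -6 per step; down each column they change by 2.
Row 3: from 40 at column 1, stepping by -6 to column 5 gives 16.
Row 5: from 38 at column 2, stepping by -6 to column 1 gives 44.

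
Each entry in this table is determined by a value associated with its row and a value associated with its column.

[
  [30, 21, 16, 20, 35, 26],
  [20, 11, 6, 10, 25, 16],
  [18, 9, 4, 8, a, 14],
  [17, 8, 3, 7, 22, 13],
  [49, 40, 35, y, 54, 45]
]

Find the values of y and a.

The difference between any two rows is the same in every column — this is an addition table with the headers hidden.
Row 5 minus row 1 is 40 − 21 = 19, so its entry in column 4 is 20 + 19 = 39.
Row 3 minus row 1 is 9 − 21 = -12, so its entry in column 5 is 35 + (-12) = 23.

y = 39, a = 23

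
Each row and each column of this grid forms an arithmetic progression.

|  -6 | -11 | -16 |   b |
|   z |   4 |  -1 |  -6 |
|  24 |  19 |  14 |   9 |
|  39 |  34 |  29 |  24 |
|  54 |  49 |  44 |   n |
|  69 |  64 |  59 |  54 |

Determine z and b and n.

Along each row the entries change by -5 per step; down each column they change by 15.
Row 2: from 4 at column 2, stepping by -5 to column 1 gives 9.
Row 1: from -6 at column 1, stepping by -5 to column 4 gives -21.
Row 5: from 54 at column 1, stepping by -5 to column 4 gives 39.

z = 9, b = -21, n = 39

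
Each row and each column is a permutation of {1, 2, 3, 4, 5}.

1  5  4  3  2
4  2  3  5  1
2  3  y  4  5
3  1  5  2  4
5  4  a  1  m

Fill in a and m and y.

Cell (5,5): column 5 already has {1, 2, 4, 5} → 3.
Cell (5,3): row 5 already has {1, 3, 4, 5} → 2.
At (row 3, col 3): row 3 already has {2, 3, 4, 5}, so the value is 1.

a = 2, m = 3, y = 1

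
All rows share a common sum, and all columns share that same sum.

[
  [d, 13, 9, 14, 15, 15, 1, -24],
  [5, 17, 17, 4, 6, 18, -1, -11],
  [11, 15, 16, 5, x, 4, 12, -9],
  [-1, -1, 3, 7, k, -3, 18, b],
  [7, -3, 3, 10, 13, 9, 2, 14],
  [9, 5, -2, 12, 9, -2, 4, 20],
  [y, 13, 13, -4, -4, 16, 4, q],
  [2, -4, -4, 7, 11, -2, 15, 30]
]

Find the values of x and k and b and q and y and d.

Rows 2 and 5 both sum to 55, so that's the common total.
The known cells in row 3 total 54, leaving 55 − 54 = 1 for the blank.
The known cells in column 5 total 51, leaving 55 − 51 = 4 for the blank.
The known cells in row 1 total 43, leaving 55 − 43 = 12 for the blank.
The known cells in row 4 total 27, leaving 55 − 27 = 28 for the blank.
The known cells in column 8 total 48, leaving 55 − 48 = 7 for the blank.
The known cells in row 7 total 45, leaving 55 − 45 = 10 for the blank.

x = 1, k = 4, b = 28, q = 7, y = 10, d = 12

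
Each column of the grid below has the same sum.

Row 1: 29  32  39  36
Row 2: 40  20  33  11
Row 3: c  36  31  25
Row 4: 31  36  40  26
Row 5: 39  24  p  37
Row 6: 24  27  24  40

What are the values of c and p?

c = 12, p = 8

Column 2 sums to 175 and so does column 4; that's the common total.
In column 1 the known cells total 163, leaving 175 − 163 = 12.
In column 3 the known cells total 167, leaving 175 − 167 = 8.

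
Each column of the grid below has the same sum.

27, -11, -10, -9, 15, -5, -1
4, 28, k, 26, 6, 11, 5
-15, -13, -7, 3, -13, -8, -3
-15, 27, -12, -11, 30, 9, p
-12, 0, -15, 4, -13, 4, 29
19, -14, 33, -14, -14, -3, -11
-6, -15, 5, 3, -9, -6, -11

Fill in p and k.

Column 1 sums to 2 and so does column 2; that's the common total.
In column 7 the known cells total 8, leaving 2 − 8 = -6.
In column 3 the known cells total -6, leaving 2 − (-6) = 8.

p = -6, k = 8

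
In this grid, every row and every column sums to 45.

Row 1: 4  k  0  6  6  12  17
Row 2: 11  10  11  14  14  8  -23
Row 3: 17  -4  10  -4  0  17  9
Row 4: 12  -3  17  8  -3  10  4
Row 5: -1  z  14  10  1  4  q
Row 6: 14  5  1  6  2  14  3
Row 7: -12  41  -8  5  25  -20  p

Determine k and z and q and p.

Row 1: 4 + 0 + 6 + 6 + 12 + 17 = 45, so its missing entry is 45 − 45 = 0.
Column 2: 0 + 10 − 4 − 3 + 5 + 41 = 49, so its missing entry is 45 − 49 = -4.
Row 5: -1 − 4 + 14 + 10 + 1 + 4 = 24, so its missing entry is 45 − 24 = 21.
Row 7: -12 + 41 − 8 + 5 + 25 − 20 = 31, so its missing entry is 45 − 31 = 14.

k = 0, z = -4, q = 21, p = 14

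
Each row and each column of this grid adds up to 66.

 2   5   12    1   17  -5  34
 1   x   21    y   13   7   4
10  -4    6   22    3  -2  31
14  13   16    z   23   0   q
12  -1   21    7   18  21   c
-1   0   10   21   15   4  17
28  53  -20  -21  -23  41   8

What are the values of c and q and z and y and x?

Column 2 has 5 − 4 + 13 − 1 + 0 + 53 = 66; the blank must be 66 − 66 = 0.
Row 5 has 12 − 1 + 21 + 7 + 18 + 21 = 78; the blank must be 66 − 78 = -12.
Column 7 has 34 + 4 + 31 − 12 + 17 + 8 = 82; the blank must be 66 − 82 = -16.
Row 4 has 14 + 13 + 16 + 23 + 0 − 16 = 50; the blank must be 66 − 50 = 16.
Row 2 has 1 + 0 + 21 + 13 + 7 + 4 = 46; the blank must be 66 − 46 = 20.

c = -12, q = -16, z = 16, y = 20, x = 0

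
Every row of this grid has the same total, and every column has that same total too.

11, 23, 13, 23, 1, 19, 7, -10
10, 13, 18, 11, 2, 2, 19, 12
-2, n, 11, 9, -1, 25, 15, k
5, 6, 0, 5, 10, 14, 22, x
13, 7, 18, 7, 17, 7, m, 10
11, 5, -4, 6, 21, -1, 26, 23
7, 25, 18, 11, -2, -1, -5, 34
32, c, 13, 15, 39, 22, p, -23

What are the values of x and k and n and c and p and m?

x = 25, k = 16, n = 14, c = -6, p = -5, m = 8

Rows 1 and 2 both sum to 87, so that's the common total.
The known cells in row 4 total 62, leaving 87 − 62 = 25 for the blank.
The known cells in column 8 total 71, leaving 87 − 71 = 16 for the blank.
The known cells in row 3 total 73, leaving 87 − 73 = 14 for the blank.
The known cells in column 2 total 93, leaving 87 − 93 = -6 for the blank.
The known cells in row 5 total 79, leaving 87 − 79 = 8 for the blank.
The known cells in row 8 total 92, leaving 87 − 92 = -5 for the blank.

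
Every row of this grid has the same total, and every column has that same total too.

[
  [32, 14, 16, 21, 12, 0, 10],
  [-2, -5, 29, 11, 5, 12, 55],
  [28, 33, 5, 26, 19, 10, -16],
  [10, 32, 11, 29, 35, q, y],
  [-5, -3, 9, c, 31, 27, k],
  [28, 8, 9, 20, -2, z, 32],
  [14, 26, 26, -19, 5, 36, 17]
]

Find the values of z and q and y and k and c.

z = 10, q = 10, y = -22, k = 29, c = 17

Rows 1 and 2 both sum to 105, so that's the common total.
Row 6 has 28 + 8 + 9 + 20 − 2 + 32 = 95; the blank must be 105 − 95 = 10.
Column 4 has 21 + 11 + 26 + 29 + 20 − 19 = 88; the blank must be 105 − 88 = 17.
Row 5 has -5 − 3 + 9 + 17 + 31 + 27 = 76; the blank must be 105 − 76 = 29.
Column 7 has 10 + 55 − 16 + 29 + 32 + 17 = 127; the blank must be 105 − 127 = -22.
Row 4 has 10 + 32 + 11 + 29 + 35 − 22 = 95; the blank must be 105 − 95 = 10.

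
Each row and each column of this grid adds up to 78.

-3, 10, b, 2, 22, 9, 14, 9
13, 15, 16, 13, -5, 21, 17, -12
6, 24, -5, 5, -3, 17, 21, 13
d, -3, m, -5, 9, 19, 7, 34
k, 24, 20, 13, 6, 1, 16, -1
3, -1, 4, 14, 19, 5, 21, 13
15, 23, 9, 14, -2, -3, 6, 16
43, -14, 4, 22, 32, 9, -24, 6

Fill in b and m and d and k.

b = 15, m = 15, d = 2, k = -1

The known cells in row 1 total 63, leaving 78 − 63 = 15 for the blank.
The known cells in row 5 total 79, leaving 78 − 79 = -1 for the blank.
The known cells in column 3 total 63, leaving 78 − 63 = 15 for the blank.
The known cells in row 4 total 76, leaving 78 − 76 = 2 for the blank.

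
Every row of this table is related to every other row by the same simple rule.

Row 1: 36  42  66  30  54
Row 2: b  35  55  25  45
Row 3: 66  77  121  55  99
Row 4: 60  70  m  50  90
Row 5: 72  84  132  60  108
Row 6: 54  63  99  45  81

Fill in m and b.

m = 110, b = 30

Each row is a constant multiple of every other row — this is a multiplication table with the headers hidden.
Row 4 is 90/54 = 5/3 times row 1, so its entry in column 3 is 66 × 5/3 = 110.
Row 2 is 45/54 = 5/6 times row 1, so its entry in column 1 is 36 × 5/6 = 30.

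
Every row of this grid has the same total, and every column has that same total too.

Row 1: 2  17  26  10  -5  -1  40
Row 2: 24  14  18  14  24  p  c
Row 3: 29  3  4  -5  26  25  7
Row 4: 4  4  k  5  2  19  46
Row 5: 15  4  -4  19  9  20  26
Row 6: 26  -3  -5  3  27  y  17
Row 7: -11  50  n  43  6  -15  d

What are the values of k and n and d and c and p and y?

Rows 1 and 3 both sum to 89, so that's the common total.
The known cells in row 6 total 65, leaving 89 − 65 = 24 for the blank.
The known cells in column 6 total 72, leaving 89 − 72 = 17 for the blank.
The known cells in row 2 total 111, leaving 89 − 111 = -22 for the blank.
The known cells in column 7 total 114, leaving 89 − 114 = -25 for the blank.
The known cells in row 7 total 48, leaving 89 − 48 = 41 for the blank.
The known cells in row 4 total 80, leaving 89 − 80 = 9 for the blank.

k = 9, n = 41, d = -25, c = -22, p = 17, y = 24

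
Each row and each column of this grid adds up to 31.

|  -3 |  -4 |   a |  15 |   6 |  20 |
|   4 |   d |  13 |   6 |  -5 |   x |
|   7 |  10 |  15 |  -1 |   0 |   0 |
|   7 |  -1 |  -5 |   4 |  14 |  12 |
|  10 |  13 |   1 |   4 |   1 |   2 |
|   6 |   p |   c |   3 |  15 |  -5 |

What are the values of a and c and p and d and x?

a = -3, c = 10, p = 2, d = 11, x = 2

The known cells in column 6 total 29, leaving 31 − 29 = 2 for the blank.
The known cells in row 2 total 20, leaving 31 − 20 = 11 for the blank.
The known cells in column 2 total 29, leaving 31 − 29 = 2 for the blank.
The known cells in row 1 total 34, leaving 31 − 34 = -3 for the blank.
The known cells in row 6 total 21, leaving 31 − 21 = 10 for the blank.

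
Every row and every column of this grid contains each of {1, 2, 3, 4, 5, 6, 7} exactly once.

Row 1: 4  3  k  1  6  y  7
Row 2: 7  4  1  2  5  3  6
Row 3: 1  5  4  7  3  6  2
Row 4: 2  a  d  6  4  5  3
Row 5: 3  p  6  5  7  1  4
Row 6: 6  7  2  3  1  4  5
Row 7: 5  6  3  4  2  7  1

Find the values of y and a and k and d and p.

Cell (1,6): column 6 already has {1, 3, 4, 5, 6, 7} → 2.
For row 1, column 3: row 1 already has {1, 2, 3, 4, 6, 7}; that leaves 5.
For row 4, column 3: column 3 already has {1, 2, 3, 4, 5, 6}; that leaves 7.
For row 4, column 2: row 4 already has {2, 3, 4, 5, 6, 7}; that leaves 1.
At (row 5, col 2): row 5 already has {1, 3, 4, 5, 6, 7}, so the value is 2.

y = 2, a = 1, k = 5, d = 7, p = 2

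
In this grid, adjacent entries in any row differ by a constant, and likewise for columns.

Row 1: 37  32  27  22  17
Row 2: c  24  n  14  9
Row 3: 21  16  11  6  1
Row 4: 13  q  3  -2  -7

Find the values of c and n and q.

c = 29, n = 19, q = 8

Along each row the entries change by -5 per step; down each column they change by -8.
Row 2: from 24 at column 2, stepping by -5 to column 1 gives 29.
Row 2: from 24 at column 2, stepping by -5 to column 3 gives 19.
Row 4: from 13 at column 1, stepping by -5 to column 2 gives 8.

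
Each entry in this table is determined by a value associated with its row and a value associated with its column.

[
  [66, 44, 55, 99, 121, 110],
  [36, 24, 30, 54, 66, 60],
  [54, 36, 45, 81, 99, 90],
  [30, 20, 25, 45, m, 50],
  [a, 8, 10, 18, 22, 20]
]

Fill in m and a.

Each row is a constant multiple of every other row — this is a multiplication table with the headers hidden.
Row 4 is 20/44 = 5/11 times row 1, so its entry in column 5 is 121 × 5/11 = 55.
Row 5 is 8/44 = 2/11 times row 1, so its entry in column 1 is 66 × 2/11 = 12.

m = 55, a = 12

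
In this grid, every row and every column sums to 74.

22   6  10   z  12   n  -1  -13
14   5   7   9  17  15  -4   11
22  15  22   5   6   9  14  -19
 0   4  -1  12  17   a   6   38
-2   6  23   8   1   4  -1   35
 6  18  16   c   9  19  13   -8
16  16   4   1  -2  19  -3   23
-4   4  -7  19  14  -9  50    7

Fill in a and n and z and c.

a = -2, n = 19, z = 19, c = 1

Row 6: 6 + 18 + 16 + 9 + 19 + 13 − 8 = 73, so its missing entry is 74 − 73 = 1.
Column 4: 9 + 5 + 12 + 8 + 1 + 1 + 19 = 55, so its missing entry is 74 − 55 = 19.
Row 4: 0 + 4 − 1 + 12 + 17 + 6 + 38 = 76, so its missing entry is 74 − 76 = -2.
Row 1: 22 + 6 + 10 + 19 + 12 − 1 − 13 = 55, so its missing entry is 74 − 55 = 19.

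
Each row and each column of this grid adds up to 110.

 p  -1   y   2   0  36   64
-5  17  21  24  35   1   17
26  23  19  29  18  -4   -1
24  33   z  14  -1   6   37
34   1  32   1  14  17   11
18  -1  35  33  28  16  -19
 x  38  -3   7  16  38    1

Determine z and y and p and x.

z = -3, y = 9, p = 0, x = 13

Row 4 has 24 + 33 + 14 − 1 + 6 + 37 = 113; the blank must be 110 − 113 = -3.
Row 7 has 38 − 3 + 7 + 16 + 38 + 1 = 97; the blank must be 110 − 97 = 13.
Column 1 has -5 + 26 + 24 + 34 + 18 + 13 = 110; the blank must be 110 − 110 = 0.
Row 1 has 0 − 1 + 2 + 0 + 36 + 64 = 101; the blank must be 110 − 101 = 9.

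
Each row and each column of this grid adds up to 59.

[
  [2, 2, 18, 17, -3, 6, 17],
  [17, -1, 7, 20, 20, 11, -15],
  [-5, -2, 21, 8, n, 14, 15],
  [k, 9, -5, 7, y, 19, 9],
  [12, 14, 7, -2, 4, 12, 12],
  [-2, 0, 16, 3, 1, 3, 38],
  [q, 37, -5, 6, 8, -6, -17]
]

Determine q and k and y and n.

The known cells in row 3 total 51, leaving 59 − 51 = 8 for the blank.
The known cells in column 5 total 38, leaving 59 − 38 = 21 for the blank.
The known cells in row 4 total 60, leaving 59 − 60 = -1 for the blank.
The known cells in row 7 total 23, leaving 59 − 23 = 36 for the blank.

q = 36, k = -1, y = 21, n = 8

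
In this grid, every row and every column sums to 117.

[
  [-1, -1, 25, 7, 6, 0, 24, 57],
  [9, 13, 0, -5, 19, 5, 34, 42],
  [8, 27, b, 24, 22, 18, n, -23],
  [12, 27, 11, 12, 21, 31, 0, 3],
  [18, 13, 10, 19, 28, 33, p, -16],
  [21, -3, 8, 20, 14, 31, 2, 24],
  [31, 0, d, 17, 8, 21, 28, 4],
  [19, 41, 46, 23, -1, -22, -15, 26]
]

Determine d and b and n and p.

The known cells in row 7 total 109, leaving 117 − 109 = 8 for the blank.
The known cells in row 5 total 105, leaving 117 − 105 = 12 for the blank.
The known cells in column 7 total 85, leaving 117 − 85 = 32 for the blank.
The known cells in row 3 total 108, leaving 117 − 108 = 9 for the blank.

d = 8, b = 9, n = 32, p = 12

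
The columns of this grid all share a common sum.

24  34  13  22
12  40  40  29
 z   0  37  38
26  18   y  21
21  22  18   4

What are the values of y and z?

y = 6, z = 31

The complete columns each total 114.
Column 3 is missing 114 − 108 = 6 (since 13 + 40 + 37 + 18 = 108).
Column 1 is missing 114 − 83 = 31 (since 24 + 12 + 26 + 21 = 83).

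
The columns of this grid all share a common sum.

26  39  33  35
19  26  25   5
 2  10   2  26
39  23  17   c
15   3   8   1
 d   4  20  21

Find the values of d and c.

Column 2 sums to 105 and so does column 3; that's the common total.
In column 1 the known cells total 101, leaving 105 − 101 = 4.
In column 4 the known cells total 88, leaving 105 − 88 = 17.

d = 4, c = 17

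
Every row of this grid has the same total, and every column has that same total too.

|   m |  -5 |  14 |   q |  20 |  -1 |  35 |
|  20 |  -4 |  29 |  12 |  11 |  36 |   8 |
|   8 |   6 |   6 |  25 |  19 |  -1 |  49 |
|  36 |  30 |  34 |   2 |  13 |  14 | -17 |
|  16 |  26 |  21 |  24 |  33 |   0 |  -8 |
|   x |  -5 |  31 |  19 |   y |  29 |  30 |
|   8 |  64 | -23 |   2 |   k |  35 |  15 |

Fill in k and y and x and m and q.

k = 11, y = 5, x = 3, m = 21, q = 28

Rows 2 and 3 both sum to 112, so that's the common total.
Column 4: 12 + 25 + 2 + 24 + 19 + 2 = 84, so its missing entry is 112 − 84 = 28.
Row 1: -5 + 14 + 28 + 20 − 1 + 35 = 91, so its missing entry is 112 − 91 = 21.
Row 7: 8 + 64 − 23 + 2 + 35 + 15 = 101, so its missing entry is 112 − 101 = 11.
Column 5: 20 + 11 + 19 + 13 + 33 + 11 = 107, so its missing entry is 112 − 107 = 5.
Row 6: -5 + 31 + 19 + 5 + 29 + 30 = 109, so its missing entry is 112 − 109 = 3.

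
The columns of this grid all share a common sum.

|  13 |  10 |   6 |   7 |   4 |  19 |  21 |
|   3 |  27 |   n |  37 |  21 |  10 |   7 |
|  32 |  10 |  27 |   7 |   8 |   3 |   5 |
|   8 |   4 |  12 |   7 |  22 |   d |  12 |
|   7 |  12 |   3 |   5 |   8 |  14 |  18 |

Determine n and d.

Column 1 sums to 63 and so does column 5; that's the common total.
In column 3 the known cells total 48, leaving 63 − 48 = 15.
In column 6 the known cells total 46, leaving 63 − 46 = 17.

n = 15, d = 17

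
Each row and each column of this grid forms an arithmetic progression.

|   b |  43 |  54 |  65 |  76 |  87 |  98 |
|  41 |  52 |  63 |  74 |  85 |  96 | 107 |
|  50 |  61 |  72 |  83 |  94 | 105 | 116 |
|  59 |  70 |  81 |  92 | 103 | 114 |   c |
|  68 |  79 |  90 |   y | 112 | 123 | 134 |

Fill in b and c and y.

Along each row the entries change by 11 per step; down each column they change by 9.
Row 1: from 43 at column 2, stepping by 11 to column 1 gives 32.
Row 4: from 59 at column 1, stepping by 11 to column 7 gives 125.
Row 5: from 68 at column 1, stepping by 11 to column 4 gives 101.

b = 32, c = 125, y = 101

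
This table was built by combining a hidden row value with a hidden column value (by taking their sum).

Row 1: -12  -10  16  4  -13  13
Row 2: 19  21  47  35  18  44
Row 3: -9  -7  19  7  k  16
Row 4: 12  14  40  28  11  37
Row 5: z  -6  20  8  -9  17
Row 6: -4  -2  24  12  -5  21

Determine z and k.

The difference between any two rows is the same in every column — this is an addition table with the headers hidden.
Row 5 minus row 1 is 20 − 16 = 4, so its entry in column 1 is -12 + 4 = -8.
Row 3 minus row 1 is 19 − 16 = 3, so its entry in column 5 is -13 + 3 = -10.

z = -8, k = -10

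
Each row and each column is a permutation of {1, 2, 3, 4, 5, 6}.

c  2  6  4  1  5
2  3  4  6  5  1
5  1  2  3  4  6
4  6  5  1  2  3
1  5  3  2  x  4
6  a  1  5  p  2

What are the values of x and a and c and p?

At (row 5, col 5): row 5 already has {1, 2, 3, 4, 5}, so the value is 6.
For row 6, column 5: column 5 already has {1, 2, 4, 5, 6}; that leaves 3.
For row 6, column 2: row 6 already has {1, 2, 3, 5, 6}; that leaves 4.
At (row 1, col 1): row 1 already has {1, 2, 4, 5, 6}, so the value is 3.

x = 6, a = 4, c = 3, p = 3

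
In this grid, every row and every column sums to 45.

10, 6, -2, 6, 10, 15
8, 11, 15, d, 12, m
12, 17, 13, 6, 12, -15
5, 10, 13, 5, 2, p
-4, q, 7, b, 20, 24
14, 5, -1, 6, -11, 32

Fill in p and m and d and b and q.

The known cells in column 2 total 49, leaving 45 − 49 = -4 for the blank.
The known cells in row 5 total 43, leaving 45 − 43 = 2 for the blank.
The known cells in column 4 total 25, leaving 45 − 25 = 20 for the blank.
The known cells in row 2 total 66, leaving 45 − 66 = -21 for the blank.
The known cells in row 4 total 35, leaving 45 − 35 = 10 for the blank.

p = 10, m = -21, d = 20, b = 2, q = -4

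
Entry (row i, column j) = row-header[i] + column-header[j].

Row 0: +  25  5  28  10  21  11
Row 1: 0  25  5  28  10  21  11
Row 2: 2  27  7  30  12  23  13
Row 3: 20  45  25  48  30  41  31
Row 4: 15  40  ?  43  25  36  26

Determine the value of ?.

15 + 5 = 20.

20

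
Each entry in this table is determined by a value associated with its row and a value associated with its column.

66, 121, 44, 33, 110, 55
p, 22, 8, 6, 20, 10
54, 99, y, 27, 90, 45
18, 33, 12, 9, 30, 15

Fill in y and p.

y = 36, p = 12

Each row is a constant multiple of every other row — this is a multiplication table with the headers hidden.
Row 3 is 45/55 = 9/11 times row 1, so its entry in column 3 is 44 × 9/11 = 36.
Row 2 is 10/55 = 2/11 times row 1, so its entry in column 1 is 66 × 2/11 = 12.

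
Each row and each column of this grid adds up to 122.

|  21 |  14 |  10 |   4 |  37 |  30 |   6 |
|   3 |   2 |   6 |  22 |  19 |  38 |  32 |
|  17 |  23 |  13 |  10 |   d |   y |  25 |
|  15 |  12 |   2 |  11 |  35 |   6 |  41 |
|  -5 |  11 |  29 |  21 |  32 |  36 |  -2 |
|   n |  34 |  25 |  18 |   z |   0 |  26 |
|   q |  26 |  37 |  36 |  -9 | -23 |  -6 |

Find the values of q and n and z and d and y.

q = 61, n = 10, z = 9, d = -1, y = 35

The known cells in row 7 total 61, leaving 122 − 61 = 61 for the blank.
The known cells in column 1 total 112, leaving 122 − 112 = 10 for the blank.
The known cells in row 6 total 113, leaving 122 − 113 = 9 for the blank.
The known cells in column 5 total 123, leaving 122 − 123 = -1 for the blank.
The known cells in row 3 total 87, leaving 122 − 87 = 35 for the blank.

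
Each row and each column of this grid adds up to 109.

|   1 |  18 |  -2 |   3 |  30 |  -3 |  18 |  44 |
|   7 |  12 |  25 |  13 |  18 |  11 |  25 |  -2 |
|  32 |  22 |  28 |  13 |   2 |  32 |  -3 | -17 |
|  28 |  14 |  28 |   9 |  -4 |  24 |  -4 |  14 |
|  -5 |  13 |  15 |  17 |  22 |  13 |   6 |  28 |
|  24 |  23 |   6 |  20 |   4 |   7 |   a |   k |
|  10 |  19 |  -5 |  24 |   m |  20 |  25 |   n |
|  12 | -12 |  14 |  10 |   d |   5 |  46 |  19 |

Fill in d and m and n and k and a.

Row 8: 12 − 12 + 14 + 10 + 5 + 46 + 19 = 94, so its missing entry is 109 − 94 = 15.
Column 5: 30 + 18 + 2 − 4 + 22 + 4 + 15 = 87, so its missing entry is 109 − 87 = 22.
Row 7: 10 + 19 − 5 + 24 + 22 + 20 + 25 = 115, so its missing entry is 109 − 115 = -6.
Column 8: 44 − 2 − 17 + 14 + 28 − 6 + 19 = 80, so its missing entry is 109 − 80 = 29.
Row 6: 24 + 23 + 6 + 20 + 4 + 7 + 29 = 113, so its missing entry is 109 − 113 = -4.

d = 15, m = 22, n = -6, k = 29, a = -4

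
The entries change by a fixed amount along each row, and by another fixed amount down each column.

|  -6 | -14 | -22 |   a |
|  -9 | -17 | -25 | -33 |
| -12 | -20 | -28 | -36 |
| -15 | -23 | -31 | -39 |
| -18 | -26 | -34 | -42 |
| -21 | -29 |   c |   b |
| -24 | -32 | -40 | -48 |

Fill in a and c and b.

a = -30, c = -37, b = -45

Along each row the entries change by -8 per step; down each column they change by -3.
Row 1: from -6 at column 1, stepping by -8 to column 4 gives -30.
Row 6: from -21 at column 1, stepping by -8 to column 3 gives -37.
Row 6: from -21 at column 1, stepping by -8 to column 4 gives -45.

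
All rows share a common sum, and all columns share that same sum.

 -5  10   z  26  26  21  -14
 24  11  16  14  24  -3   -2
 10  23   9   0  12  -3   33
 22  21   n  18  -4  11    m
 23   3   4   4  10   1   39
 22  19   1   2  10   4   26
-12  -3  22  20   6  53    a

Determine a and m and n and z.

a = -2, m = 4, n = 12, z = 20

Rows 2 and 3 both sum to 84, so that's the common total.
Row 7 has -12 − 3 + 22 + 20 + 6 + 53 = 86; the blank must be 84 − 86 = -2.
Row 1 has -5 + 10 + 26 + 26 + 21 − 14 = 64; the blank must be 84 − 64 = 20.
Column 3 has 20 + 16 + 9 + 4 + 1 + 22 = 72; the blank must be 84 − 72 = 12.
Row 4 has 22 + 21 + 12 + 18 − 4 + 11 = 80; the blank must be 84 − 80 = 4.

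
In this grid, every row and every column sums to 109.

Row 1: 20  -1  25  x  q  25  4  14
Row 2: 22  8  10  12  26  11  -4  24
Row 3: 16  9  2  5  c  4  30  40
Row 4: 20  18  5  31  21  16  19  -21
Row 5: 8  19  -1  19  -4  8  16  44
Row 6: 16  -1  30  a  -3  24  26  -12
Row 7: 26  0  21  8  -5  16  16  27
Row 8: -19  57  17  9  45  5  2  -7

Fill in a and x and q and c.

The known cells in row 6 total 80, leaving 109 − 80 = 29 for the blank.
The known cells in row 3 total 106, leaving 109 − 106 = 3 for the blank.
The known cells in column 4 total 113, leaving 109 − 113 = -4 for the blank.
The known cells in row 1 total 83, leaving 109 − 83 = 26 for the blank.

a = 29, x = -4, q = 26, c = 3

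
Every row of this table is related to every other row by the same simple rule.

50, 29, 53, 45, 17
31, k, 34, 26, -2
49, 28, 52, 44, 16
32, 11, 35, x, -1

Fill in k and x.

The difference between any two rows is the same in every column — this is an addition table with the headers hidden.
Row 2 minus row 1 is -2 − 17 = -19, so its entry in column 2 is 29 + (-19) = 10.
Row 4 minus row 1 is -1 − 17 = -18, so its entry in column 4 is 45 + (-18) = 27.

k = 10, x = 27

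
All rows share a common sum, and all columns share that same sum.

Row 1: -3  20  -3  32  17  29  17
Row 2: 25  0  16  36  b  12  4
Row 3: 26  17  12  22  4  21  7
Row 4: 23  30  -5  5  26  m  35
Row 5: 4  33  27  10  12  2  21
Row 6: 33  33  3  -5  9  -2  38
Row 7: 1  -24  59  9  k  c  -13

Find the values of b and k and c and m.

Rows 1 and 3 both sum to 109, so that's the common total.
The known cells in row 4 total 114, leaving 109 − 114 = -5 for the blank.
The known cells in column 6 total 57, leaving 109 − 57 = 52 for the blank.
The known cells in row 7 total 84, leaving 109 − 84 = 25 for the blank.
The known cells in row 2 total 93, leaving 109 − 93 = 16 for the blank.

b = 16, k = 25, c = 52, m = -5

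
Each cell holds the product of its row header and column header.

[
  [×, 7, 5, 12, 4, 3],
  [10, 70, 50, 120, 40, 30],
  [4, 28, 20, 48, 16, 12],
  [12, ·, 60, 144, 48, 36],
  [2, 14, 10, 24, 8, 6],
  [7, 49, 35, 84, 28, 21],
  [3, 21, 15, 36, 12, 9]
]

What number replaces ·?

12 × 7 = 84.

84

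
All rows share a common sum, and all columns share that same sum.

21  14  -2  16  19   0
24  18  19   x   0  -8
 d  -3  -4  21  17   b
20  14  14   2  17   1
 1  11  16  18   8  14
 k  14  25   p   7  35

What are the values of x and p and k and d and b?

Rows 1 and 4 both sum to 68, so that's the common total.
Column 6: 0 − 8 + 1 + 14 + 35 = 42, so its missing entry is 68 − 42 = 26.
Row 3: -3 − 4 + 21 + 17 + 26 = 57, so its missing entry is 68 − 57 = 11.
Column 1: 21 + 24 + 11 + 20 + 1 = 77, so its missing entry is 68 − 77 = -9.
Row 6: -9 + 14 + 25 + 7 + 35 = 72, so its missing entry is 68 − 72 = -4.
Row 2: 24 + 18 + 19 + 0 − 8 = 53, so its missing entry is 68 − 53 = 15.

x = 15, p = -4, k = -9, d = 11, b = 26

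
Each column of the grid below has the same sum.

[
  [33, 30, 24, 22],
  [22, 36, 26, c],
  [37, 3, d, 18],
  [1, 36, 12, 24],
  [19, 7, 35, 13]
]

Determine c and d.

Columns 1 and 2 both add up to 112, so every column sums to 112.
Column 4: 22 + 18 + 24 + 13 = 77, so the missing entry is 112 − 77 = 35.
Column 3: 24 + 26 + 12 + 35 = 97, so the missing entry is 112 − 97 = 15.

c = 35, d = 15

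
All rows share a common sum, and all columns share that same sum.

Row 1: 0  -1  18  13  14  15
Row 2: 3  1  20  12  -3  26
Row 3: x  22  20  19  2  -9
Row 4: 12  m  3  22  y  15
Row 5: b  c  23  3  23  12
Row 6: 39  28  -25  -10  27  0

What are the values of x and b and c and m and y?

Rows 1 and 2 both sum to 59, so that's the common total.
Column 5: 14 − 3 + 2 + 23 + 27 = 63, so its missing entry is 59 − 63 = -4.
Row 4: 12 + 3 + 22 − 4 + 15 = 48, so its missing entry is 59 − 48 = 11.
Row 3: 22 + 20 + 19 + 2 − 9 = 54, so its missing entry is 59 − 54 = 5.
Column 1: 0 + 3 + 5 + 12 + 39 = 59, so its missing entry is 59 − 59 = 0.
Row 5: 0 + 23 + 3 + 23 + 12 = 61, so its missing entry is 59 − 61 = -2.

x = 5, b = 0, c = -2, m = 11, y = -4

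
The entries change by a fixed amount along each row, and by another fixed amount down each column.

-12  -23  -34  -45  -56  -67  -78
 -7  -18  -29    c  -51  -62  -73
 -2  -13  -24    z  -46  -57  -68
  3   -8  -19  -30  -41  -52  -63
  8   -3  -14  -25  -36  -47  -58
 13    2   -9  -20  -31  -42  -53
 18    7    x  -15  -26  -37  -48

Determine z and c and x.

Along each row the entries change by -11 per step; down each column they change by 5.
Row 3: from -2 at column 1, stepping by -11 to column 4 gives -35.
Row 2: from -7 at column 1, stepping by -11 to column 4 gives -40.
Row 7: from 18 at column 1, stepping by -11 to column 3 gives -4.

z = -35, c = -40, x = -4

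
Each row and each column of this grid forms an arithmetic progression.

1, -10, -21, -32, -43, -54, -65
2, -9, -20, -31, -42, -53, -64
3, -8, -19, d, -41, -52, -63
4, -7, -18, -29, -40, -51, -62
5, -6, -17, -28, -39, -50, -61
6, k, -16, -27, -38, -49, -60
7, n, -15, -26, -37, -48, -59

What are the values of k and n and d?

k = -5, n = -4, d = -30

Along each row the entries change by -11 per step; down each column they change by 1.
Row 6: from 6 at column 1, stepping by -11 to column 2 gives -5.
Row 7: from 7 at column 1, stepping by -11 to column 2 gives -4.
Row 3: from 3 at column 1, stepping by -11 to column 4 gives -30.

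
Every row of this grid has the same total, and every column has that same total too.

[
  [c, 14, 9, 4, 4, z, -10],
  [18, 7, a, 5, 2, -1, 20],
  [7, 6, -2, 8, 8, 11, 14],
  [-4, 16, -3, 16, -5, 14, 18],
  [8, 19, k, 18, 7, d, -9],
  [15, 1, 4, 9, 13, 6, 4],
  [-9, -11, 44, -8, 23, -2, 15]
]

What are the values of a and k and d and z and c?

a = 1, k = -1, d = 10, z = 14, c = 17

Rows 3 and 4 both sum to 52, so that's the common total.
Row 2: 18 + 7 + 5 + 2 − 1 + 20 = 51, so its missing entry is 52 − 51 = 1.
Column 1: 18 + 7 − 4 + 8 + 15 − 9 = 35, so its missing entry is 52 − 35 = 17.
Column 3: 9 + 1 − 2 − 3 + 4 + 44 = 53, so its missing entry is 52 − 53 = -1.
Row 5: 8 + 19 − 1 + 18 + 7 − 9 = 42, so its missing entry is 52 − 42 = 10.
Row 1: 17 + 14 + 9 + 4 + 4 − 10 = 38, so its missing entry is 52 − 38 = 14.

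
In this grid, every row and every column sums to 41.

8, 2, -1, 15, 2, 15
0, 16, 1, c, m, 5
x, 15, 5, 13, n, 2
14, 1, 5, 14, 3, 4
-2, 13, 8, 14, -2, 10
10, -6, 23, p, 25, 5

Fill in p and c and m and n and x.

p = -16, c = 1, m = 18, n = -5, x = 11

Column 1: 8 + 0 + 14 − 2 + 10 = 30, so its missing entry is 41 − 30 = 11.
Row 3: 11 + 15 + 5 + 13 + 2 = 46, so its missing entry is 41 − 46 = -5.
Column 5: 2 − 5 + 3 − 2 + 25 = 23, so its missing entry is 41 − 23 = 18.
Row 6: 10 − 6 + 23 + 25 + 5 = 57, so its missing entry is 41 − 57 = -16.
Row 2: 0 + 16 + 1 + 18 + 5 = 40, so its missing entry is 41 − 40 = 1.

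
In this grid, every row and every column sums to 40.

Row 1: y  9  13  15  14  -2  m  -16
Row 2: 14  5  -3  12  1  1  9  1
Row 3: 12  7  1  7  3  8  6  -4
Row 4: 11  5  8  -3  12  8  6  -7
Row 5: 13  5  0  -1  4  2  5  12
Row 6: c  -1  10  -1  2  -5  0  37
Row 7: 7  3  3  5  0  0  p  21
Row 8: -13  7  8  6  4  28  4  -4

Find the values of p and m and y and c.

Row 7 has 7 + 3 + 3 + 5 + 0 + 0 + 21 = 39; the blank must be 40 − 39 = 1.
Row 6 has -1 + 10 − 1 + 2 − 5 + 0 + 37 = 42; the blank must be 40 − 42 = -2.
Column 1 has 14 + 12 + 11 + 13 − 2 + 7 − 13 = 42; the blank must be 40 − 42 = -2.
Row 1 has -2 + 9 + 13 + 15 + 14 − 2 − 16 = 31; the blank must be 40 − 31 = 9.

p = 1, m = 9, y = -2, c = -2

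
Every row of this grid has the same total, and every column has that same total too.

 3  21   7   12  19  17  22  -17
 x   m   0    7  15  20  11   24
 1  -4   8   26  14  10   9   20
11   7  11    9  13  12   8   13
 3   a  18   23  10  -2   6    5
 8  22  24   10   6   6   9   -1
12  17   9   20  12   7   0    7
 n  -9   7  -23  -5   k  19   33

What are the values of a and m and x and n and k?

a = 21, m = 9, x = -2, n = 48, k = 14

Rows 1 and 3 both sum to 84, so that's the common total.
Column 6: 17 + 20 + 10 + 12 − 2 + 6 + 7 = 70, so its missing entry is 84 − 70 = 14.
Row 8: -9 + 7 − 23 − 5 + 14 + 19 + 33 = 36, so its missing entry is 84 − 36 = 48.
Column 1: 3 + 1 + 11 + 3 + 8 + 12 + 48 = 86, so its missing entry is 84 − 86 = -2.
Row 2: -2 + 0 + 7 + 15 + 20 + 11 + 24 = 75, so its missing entry is 84 − 75 = 9.
Row 5: 3 + 18 + 23 + 10 − 2 + 6 + 5 = 63, so its missing entry is 84 − 63 = 21.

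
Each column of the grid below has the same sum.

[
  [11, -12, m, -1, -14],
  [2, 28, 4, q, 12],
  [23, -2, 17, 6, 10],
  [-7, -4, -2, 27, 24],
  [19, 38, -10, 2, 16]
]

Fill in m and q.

Columns 1 and 5 both add up to 48, so every column sums to 48.
Column 3: 4 + 17 − 2 − 10 = 9, so the missing entry is 48 − 9 = 39.
Column 4: -1 + 6 + 27 + 2 = 34, so the missing entry is 48 − 34 = 14.

m = 39, q = 14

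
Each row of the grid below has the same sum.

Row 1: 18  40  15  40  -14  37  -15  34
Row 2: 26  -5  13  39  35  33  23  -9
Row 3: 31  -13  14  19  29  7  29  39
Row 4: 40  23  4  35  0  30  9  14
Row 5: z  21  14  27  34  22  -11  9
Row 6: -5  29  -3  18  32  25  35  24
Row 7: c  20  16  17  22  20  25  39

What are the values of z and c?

The complete rows each total 155.
Row 5 is missing 155 − 116 = 39 (since 21 + 14 + 27 + 34 + 22 − 11 + 9 = 116).
Row 7 is missing 155 − 159 = -4 (since 20 + 16 + 17 + 22 + 20 + 25 + 39 = 159).

z = 39, c = -4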